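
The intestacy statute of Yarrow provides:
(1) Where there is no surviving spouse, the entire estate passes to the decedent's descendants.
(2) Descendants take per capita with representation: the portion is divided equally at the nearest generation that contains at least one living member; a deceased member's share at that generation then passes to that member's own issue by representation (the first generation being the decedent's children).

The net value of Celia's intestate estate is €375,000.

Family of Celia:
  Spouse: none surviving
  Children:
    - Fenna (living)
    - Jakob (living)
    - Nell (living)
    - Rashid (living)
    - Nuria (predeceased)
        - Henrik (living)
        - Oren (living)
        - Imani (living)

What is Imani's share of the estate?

The entire €375,000 passes to the descendants.
That amount (€375,000) is divided into 5 shares of €75,000: Fenna, Jakob, Nell, and Rashid each take €75,000; Nuria's €75,000 share passes to Nuria's issue.
Nuria's share (€75,000) is divided into 3 shares of €25,000: Henrik, Oren, and Imani each take €25,000.

Imani receives €25,000.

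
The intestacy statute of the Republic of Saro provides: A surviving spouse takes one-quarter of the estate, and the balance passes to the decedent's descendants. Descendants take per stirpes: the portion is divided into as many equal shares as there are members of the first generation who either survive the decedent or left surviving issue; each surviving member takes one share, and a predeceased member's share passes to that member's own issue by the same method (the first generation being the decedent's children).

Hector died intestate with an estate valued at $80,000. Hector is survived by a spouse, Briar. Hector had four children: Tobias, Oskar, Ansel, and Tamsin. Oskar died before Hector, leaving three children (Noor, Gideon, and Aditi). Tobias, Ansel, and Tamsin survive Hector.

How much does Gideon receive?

Briar takes one-quarter of $80,000 = $20,000. The remaining $60,000 passes to the descendants.
The descendants' portion ($60,000) is divided into 4 shares of $15,000: Tobias, Ansel, and Tamsin each take $15,000; Oskar's $15,000 share passes to Oskar's issue.
Oskar's share ($15,000) is divided into 3 shares of $5,000: Noor, Gideon, and Aditi each take $5,000.

Gideon receives $5,000.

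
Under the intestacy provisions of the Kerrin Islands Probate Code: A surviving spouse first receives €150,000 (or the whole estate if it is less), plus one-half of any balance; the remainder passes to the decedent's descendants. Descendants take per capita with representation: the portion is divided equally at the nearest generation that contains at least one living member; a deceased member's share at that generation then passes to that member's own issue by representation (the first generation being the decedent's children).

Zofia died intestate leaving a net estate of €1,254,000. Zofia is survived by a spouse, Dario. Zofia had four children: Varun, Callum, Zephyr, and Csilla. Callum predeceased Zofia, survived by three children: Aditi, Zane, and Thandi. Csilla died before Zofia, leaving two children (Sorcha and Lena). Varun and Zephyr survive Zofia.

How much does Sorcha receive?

Dario first takes €150,000, leaving a balance of €1,104,000. Dario then takes one-half of the balance (€552,000), for a total of €702,000. The remaining €552,000 passes to the descendants.
The descendants' portion (€552,000) is divided into 4 shares of €138,000: Varun and Zephyr each take €138,000; Callum's €138,000 share passes to Callum's issue; Csilla's €138,000 share passes to Csilla's issue.
Callum's share (€138,000) is divided into 3 shares of €46,000: Aditi, Zane, and Thandi each take €46,000.
Csilla's share (€138,000) is divided into 2 shares of €69,000: Sorcha and Lena each take €69,000.

Sorcha receives €69,000.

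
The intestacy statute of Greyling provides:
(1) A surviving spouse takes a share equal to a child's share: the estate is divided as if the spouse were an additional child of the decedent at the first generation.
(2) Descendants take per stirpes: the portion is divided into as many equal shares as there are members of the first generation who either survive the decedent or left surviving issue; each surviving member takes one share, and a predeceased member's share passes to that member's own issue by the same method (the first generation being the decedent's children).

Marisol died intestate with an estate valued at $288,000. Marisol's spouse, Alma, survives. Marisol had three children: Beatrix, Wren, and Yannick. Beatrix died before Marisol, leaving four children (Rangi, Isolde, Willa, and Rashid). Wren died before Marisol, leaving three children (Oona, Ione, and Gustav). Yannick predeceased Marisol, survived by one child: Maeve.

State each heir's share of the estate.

Alma: $72,000; Rangi: $18,000; Isolde: $18,000; Willa: $18,000; Rashid: $18,000; Oona: $24,000; Ione: $24,000; Gustav: $24,000; Maeve: $72,000

The spouse counts as an additional share at the children's level, so there are 4 primary shares of $72,000. Alma takes one such share ($72,000).
The children's combined portion ($216,000) is divided into 3 shares of $72,000: Beatrix's $72,000 share passes to Beatrix's issue; Wren's $72,000 share passes to Wren's issue; Yannick's $72,000 share passes to Yannick's issue.
Beatrix's share ($72,000) is divided into 4 shares of $18,000: Rangi, Isolde, Willa, and Rashid each take $18,000.
Wren's share ($72,000) is divided into 3 shares of $24,000: Oona, Ione, and Gustav each take $24,000.
Yannick's share ($72,000) passes entirely to Maeve.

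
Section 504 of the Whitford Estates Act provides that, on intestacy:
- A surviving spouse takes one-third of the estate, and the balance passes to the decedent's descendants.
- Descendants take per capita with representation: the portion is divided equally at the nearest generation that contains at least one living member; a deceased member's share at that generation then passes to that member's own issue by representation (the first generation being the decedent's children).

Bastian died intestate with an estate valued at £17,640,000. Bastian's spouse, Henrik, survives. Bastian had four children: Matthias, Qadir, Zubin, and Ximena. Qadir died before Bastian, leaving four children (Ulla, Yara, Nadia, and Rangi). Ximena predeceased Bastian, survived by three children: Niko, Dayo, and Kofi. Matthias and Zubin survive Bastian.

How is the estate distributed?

Henrik takes one-third of £17,640,000 = £5,880,000. The remaining £11,760,000 passes to the descendants.
The descendants' portion (£11,760,000) is divided into 4 shares of £2,940,000: Matthias and Zubin each take £2,940,000; Qadir's £2,940,000 share passes to Qadir's issue; Ximena's £2,940,000 share passes to Ximena's issue.
Qadir's share (£2,940,000) is divided into 4 shares of £735,000: Ulla, Yara, Nadia, and Rangi each take £735,000.
Ximena's share (£2,940,000) is divided into 3 shares of £980,000: Niko, Dayo, and Kofi each take £980,000.

Henrik: £5,880,000; Matthias: £2,940,000; Ulla: £735,000; Yara: £735,000; Nadia: £735,000; Rangi: £735,000; Zubin: £2,940,000; Niko: £980,000; Dayo: £980,000; Kofi: £980,000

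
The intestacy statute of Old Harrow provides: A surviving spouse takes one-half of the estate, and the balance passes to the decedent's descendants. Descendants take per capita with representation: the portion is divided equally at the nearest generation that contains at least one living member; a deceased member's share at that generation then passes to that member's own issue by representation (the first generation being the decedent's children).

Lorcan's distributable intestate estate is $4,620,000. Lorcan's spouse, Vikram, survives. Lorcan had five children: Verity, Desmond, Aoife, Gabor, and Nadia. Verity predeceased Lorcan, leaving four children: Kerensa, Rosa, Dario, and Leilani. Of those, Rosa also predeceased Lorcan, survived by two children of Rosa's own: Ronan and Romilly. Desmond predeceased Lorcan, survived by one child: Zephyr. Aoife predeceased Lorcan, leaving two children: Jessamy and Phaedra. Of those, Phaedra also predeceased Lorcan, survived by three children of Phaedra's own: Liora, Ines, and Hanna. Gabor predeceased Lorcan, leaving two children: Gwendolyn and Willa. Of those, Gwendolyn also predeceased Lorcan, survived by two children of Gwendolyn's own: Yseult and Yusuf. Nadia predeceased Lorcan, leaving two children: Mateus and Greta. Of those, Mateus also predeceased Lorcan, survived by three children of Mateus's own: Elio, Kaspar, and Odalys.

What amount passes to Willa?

Willa receives $210,000.

Vikram takes one-half of $4,620,000 = $2,310,000. The remaining $2,310,000 passes to the descendants.
No child survives, so the initial division is made at the grandchildren's generation.
The descendants' portion ($2,310,000) is divided into 11 shares of $210,000: Kerensa, Dario, Leilani, Zephyr, Jessamy, Willa, and Greta each take $210,000; Rosa's $210,000 share passes to Rosa's issue; Phaedra's $210,000 share passes to Phaedra's issue; Gwendolyn's $210,000 share passes to Gwendolyn's issue; Mateus's $210,000 share passes to Mateus's issue.
Rosa's share ($210,000) is divided into 2 shares of $105,000: Ronan and Romilly each take $105,000.
Phaedra's share ($210,000) is divided into 3 shares of $70,000: Liora, Ines, and Hanna each take $70,000.
Gwendolyn's share ($210,000) is divided into 2 shares of $105,000: Yseult and Yusuf each take $105,000.
Mateus's share ($210,000) is divided into 3 shares of $70,000: Elio, Kaspar, and Odalys each take $70,000.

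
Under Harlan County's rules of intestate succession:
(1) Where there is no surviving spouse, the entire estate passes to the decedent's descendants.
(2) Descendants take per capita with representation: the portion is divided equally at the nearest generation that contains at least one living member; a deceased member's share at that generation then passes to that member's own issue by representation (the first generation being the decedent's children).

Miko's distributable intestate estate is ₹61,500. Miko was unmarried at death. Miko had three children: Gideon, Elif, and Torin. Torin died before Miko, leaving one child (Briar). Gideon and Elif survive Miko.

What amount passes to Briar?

Briar receives ₹20,500.

The entire ₹61,500 passes to the descendants.
That amount (₹61,500) is divided into 3 shares of ₹20,500: Gideon and Elif each take ₹20,500; Torin's ₹20,500 share passes to Torin's issue.
Torin's share (₹20,500) passes entirely to Briar.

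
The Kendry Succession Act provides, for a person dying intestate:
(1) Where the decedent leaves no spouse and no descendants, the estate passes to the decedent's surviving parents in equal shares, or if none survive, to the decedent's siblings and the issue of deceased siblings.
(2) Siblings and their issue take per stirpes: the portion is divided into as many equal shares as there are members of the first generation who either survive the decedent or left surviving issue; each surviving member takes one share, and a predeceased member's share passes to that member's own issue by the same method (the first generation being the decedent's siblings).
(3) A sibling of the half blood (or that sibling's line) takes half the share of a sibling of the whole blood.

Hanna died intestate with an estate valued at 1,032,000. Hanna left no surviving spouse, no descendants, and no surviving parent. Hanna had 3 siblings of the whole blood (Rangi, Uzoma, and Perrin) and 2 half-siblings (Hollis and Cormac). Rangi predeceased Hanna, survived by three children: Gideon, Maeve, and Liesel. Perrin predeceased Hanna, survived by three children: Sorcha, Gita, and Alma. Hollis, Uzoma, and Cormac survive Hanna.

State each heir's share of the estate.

Gideon: 86,000; Maeve: 86,000; Liesel: 86,000; Hollis: 129,000; Uzoma: 258,000; Cormac: 129,000; Sorcha: 86,000; Gita: 86,000; Alma: 86,000

The entire 1,032,000 passes to the siblings and their issue.
Counting each half-blood sibling's line as half a unit, there are 4 units in 1,032,000, so one unit is 258,000. Whole-blood lines (Rangi, Uzoma, and Perrin) take 258,000 each; half-blood lines (Hollis and Cormac) take 129,000 each.
Rangi's share (258,000) is divided into 3 shares of 86,000: Gideon, Maeve, and Liesel each take 86,000.
Perrin's share (258,000) is divided into 3 shares of 86,000: Sorcha, Gita, and Alma each take 86,000.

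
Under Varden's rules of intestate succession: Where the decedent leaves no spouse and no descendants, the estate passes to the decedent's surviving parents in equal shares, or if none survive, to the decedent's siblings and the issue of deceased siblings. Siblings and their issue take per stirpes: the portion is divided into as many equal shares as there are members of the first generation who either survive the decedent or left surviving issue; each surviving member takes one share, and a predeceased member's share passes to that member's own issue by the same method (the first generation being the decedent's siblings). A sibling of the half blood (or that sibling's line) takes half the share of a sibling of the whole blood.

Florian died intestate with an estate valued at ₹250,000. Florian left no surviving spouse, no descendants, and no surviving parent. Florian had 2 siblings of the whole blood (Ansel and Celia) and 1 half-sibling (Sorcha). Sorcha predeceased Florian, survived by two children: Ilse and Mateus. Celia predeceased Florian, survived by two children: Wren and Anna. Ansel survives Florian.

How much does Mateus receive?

The entire ₹250,000 passes to the siblings and their issue.
Counting each half-blood sibling's line as half a unit, there are 5/2 units in ₹250,000, so one unit is ₹100,000. Whole-blood lines (Ansel and Celia) take ₹100,000 each; half-blood lines (Sorcha) take ₹50,000 each.
Sorcha's share (₹50,000) is divided into 2 shares of ₹25,000: Ilse and Mateus each take ₹25,000.
Celia's share (₹100,000) is divided into 2 shares of ₹50,000: Wren and Anna each take ₹50,000.

Mateus receives ₹25,000.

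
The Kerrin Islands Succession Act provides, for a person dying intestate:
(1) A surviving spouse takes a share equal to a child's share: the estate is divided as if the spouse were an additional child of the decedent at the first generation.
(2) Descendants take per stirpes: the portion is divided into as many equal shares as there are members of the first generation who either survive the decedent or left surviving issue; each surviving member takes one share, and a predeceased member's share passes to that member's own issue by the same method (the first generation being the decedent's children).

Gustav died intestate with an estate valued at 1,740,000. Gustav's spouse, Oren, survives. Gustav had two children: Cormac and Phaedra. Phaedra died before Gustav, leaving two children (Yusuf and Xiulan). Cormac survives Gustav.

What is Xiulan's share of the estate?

The spouse counts as an additional share at the children's level, so there are 3 primary shares of 580,000. Oren takes one such share (580,000).
The children's combined portion (1,160,000) is divided into 2 shares of 580,000: Cormac takes 580,000; Phaedra's 580,000 share passes to Phaedra's issue.
Phaedra's share (580,000) is divided into 2 shares of 290,000: Yusuf and Xiulan each take 290,000.

Xiulan receives 290,000.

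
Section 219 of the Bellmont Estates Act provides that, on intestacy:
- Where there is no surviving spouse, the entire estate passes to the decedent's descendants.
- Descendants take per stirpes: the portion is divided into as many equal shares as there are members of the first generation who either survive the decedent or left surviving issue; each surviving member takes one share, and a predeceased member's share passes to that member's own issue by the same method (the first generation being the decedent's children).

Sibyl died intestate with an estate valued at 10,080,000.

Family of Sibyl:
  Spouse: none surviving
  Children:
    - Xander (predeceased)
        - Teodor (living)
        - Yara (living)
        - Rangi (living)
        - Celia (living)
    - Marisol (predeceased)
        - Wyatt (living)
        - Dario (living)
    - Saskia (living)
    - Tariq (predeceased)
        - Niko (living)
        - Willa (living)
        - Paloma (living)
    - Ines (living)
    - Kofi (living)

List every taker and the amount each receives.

The entire 10,080,000 passes to the descendants.
That amount (10,080,000) is divided into 6 shares of 1,680,000: Saskia, Ines, and Kofi each take 1,680,000; Xander's 1,680,000 share passes to Xander's issue; Marisol's 1,680,000 share passes to Marisol's issue; Tariq's 1,680,000 share passes to Tariq's issue.
Xander's share (1,680,000) is divided into 4 shares of 420,000: Teodor, Yara, Rangi, and Celia each take 420,000.
Marisol's share (1,680,000) is divided into 2 shares of 840,000: Wyatt and Dario each take 840,000.
Tariq's share (1,680,000) is divided into 3 shares of 560,000: Niko, Willa, and Paloma each take 560,000.

Teodor: 420,000; Yara: 420,000; Rangi: 420,000; Celia: 420,000; Wyatt: 840,000; Dario: 840,000; Saskia: 1,680,000; Niko: 560,000; Willa: 560,000; Paloma: 560,000; Ines: 1,680,000; Kofi: 1,680,000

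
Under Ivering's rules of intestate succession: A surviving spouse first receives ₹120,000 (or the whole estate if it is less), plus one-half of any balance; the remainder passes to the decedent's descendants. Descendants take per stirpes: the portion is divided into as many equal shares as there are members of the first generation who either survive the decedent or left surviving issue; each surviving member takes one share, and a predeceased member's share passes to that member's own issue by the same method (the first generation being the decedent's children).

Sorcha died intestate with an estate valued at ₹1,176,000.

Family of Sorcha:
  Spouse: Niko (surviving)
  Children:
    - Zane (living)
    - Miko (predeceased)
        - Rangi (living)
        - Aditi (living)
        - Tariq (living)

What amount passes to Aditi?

Aditi receives ₹88,000.

Niko first takes ₹120,000, leaving a balance of ₹1,056,000. Niko then takes one-half of the balance (₹528,000), for a total of ₹648,000. The remaining ₹528,000 passes to the descendants.
The descendants' portion (₹528,000) is divided into 2 shares of ₹264,000: Zane takes ₹264,000; Miko's ₹264,000 share passes to Miko's issue.
Miko's share (₹264,000) is divided into 3 shares of ₹88,000: Rangi, Aditi, and Tariq each take ₹88,000.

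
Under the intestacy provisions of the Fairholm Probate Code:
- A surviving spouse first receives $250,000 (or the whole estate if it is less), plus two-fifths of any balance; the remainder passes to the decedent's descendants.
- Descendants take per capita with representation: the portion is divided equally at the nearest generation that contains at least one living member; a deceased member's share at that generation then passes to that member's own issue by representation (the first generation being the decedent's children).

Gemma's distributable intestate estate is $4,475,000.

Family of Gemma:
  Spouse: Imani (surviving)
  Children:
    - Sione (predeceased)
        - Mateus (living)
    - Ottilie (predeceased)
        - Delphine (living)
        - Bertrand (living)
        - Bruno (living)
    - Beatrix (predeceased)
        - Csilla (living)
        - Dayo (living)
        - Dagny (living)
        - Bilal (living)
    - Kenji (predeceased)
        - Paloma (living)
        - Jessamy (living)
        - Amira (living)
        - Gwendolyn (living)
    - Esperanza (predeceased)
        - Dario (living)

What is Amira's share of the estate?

Amira receives $195,000.

Imani first takes $250,000, leaving a balance of $4,225,000. Imani then takes two-fifths of the balance ($1,690,000), for a total of $1,940,000. The remaining $2,535,000 passes to the descendants.
No child survives, so the initial division is made at the grandchildren's generation.
The descendants' portion ($2,535,000) is divided into 13 shares of $195,000: Mateus, Delphine, Bertrand, Bruno, Csilla, Dayo, Dagny, Bilal, Paloma, Jessamy, Amira, Gwendolyn, and Dario each take $195,000.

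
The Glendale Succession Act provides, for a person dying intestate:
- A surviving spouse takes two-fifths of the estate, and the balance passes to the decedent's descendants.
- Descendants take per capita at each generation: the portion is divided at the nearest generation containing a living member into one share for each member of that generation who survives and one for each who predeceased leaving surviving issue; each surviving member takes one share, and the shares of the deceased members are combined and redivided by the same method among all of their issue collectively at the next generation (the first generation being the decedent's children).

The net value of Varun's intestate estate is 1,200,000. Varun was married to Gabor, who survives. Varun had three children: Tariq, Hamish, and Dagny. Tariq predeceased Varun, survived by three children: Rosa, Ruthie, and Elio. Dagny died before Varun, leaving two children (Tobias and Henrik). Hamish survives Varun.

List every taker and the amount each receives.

Gabor: 480,000; Rosa: 96,000; Ruthie: 96,000; Elio: 96,000; Hamish: 240,000; Tobias: 96,000; Henrik: 96,000

Gabor takes two-fifths of 1,200,000 = 480,000. The remaining 720,000 passes to the descendants.
The descendants' portion (720,000) is divided at the children's generation into 3 shares of 240,000. Hamish takes 240,000. The 2 shares of the deceased (Tariq and Dagny) are combined into a pool of 480,000.
That pool (480,000) is divided at the grandchildren's generation equally among Rosa, Ruthie, Elio, Tobias, and Henrik: 96,000 each.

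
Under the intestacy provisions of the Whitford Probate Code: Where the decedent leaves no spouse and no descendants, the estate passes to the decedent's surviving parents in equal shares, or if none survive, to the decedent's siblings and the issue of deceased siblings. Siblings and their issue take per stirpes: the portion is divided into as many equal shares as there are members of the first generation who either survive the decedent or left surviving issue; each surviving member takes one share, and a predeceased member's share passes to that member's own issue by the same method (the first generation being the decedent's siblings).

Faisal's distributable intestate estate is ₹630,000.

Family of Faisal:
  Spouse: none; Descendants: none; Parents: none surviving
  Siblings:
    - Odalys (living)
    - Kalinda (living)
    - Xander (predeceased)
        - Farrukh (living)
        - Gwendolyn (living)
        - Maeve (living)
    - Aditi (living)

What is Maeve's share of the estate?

The entire ₹630,000 passes to the siblings and their issue.
That amount (₹630,000) is divided into 4 shares of ₹157,500: Odalys, Kalinda, and Aditi each take ₹157,500; Xander's ₹157,500 share passes to Xander's issue.
Xander's share (₹157,500) is divided into 3 shares of ₹52,500: Farrukh, Gwendolyn, and Maeve each take ₹52,500.

Maeve receives ₹52,500.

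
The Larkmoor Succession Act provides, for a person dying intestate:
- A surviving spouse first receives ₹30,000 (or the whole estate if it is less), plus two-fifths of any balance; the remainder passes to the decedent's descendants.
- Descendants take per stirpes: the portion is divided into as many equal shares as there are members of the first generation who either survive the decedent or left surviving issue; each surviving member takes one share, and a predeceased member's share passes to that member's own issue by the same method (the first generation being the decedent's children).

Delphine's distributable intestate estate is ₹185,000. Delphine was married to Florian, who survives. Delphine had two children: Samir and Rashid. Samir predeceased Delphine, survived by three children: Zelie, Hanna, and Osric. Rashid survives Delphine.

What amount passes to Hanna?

Hanna receives ₹15,500.

Florian first takes ₹30,000, leaving a balance of ₹155,000. Florian then takes two-fifths of the balance (₹62,000), for a total of ₹92,000. The remaining ₹93,000 passes to the descendants.
The descendants' portion (₹93,000) is divided into 2 shares of ₹46,500: Rashid takes ₹46,500; Samir's ₹46,500 share passes to Samir's issue.
Samir's share (₹46,500) is divided into 3 shares of ₹15,500: Zelie, Hanna, and Osric each take ₹15,500.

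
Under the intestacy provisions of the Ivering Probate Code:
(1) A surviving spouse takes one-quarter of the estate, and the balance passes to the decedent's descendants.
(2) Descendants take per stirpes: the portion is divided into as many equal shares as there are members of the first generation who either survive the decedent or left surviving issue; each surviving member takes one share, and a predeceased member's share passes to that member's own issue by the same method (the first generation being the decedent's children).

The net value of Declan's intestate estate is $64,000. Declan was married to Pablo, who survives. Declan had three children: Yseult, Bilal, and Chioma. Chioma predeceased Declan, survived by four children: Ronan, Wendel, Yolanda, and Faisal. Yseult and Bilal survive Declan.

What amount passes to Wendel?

Pablo takes one-quarter of $64,000 = $16,000. The remaining $48,000 passes to the descendants.
The descendants' portion ($48,000) is divided into 3 shares of $16,000: Yseult and Bilal each take $16,000; Chioma's $16,000 share passes to Chioma's issue.
Chioma's share ($16,000) is divided into 4 shares of $4,000: Ronan, Wendel, Yolanda, and Faisal each take $4,000.

Wendel receives $4,000.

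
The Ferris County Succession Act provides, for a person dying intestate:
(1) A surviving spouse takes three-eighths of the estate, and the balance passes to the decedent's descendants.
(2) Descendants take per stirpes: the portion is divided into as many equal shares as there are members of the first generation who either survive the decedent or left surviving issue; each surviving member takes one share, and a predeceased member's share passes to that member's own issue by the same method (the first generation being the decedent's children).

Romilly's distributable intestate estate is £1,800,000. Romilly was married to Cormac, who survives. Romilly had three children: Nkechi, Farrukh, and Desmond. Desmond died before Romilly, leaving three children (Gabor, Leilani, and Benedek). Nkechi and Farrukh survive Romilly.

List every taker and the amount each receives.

Cormac takes three-eighths of £1,800,000 = £675,000. The remaining £1,125,000 passes to the descendants.
The descendants' portion (£1,125,000) is divided into 3 shares of £375,000: Nkechi and Farrukh each take £375,000; Desmond's £375,000 share passes to Desmond's issue.
Desmond's share (£375,000) is divided into 3 shares of £125,000: Gabor, Leilani, and Benedek each take £125,000.

Cormac: £675,000; Nkechi: £375,000; Farrukh: £375,000; Gabor: £125,000; Leilani: £125,000; Benedek: £125,000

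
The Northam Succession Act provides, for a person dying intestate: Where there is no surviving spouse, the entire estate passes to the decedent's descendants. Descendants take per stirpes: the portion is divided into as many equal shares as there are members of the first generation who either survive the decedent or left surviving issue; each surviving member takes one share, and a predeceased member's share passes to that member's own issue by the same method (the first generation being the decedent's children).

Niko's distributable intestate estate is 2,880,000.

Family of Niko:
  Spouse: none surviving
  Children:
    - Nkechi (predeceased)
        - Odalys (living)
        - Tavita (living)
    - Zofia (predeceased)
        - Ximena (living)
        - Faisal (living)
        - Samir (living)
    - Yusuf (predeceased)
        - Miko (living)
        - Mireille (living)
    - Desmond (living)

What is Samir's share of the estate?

The entire 2,880,000 passes to the descendants.
That amount (2,880,000) is divided into 4 shares of 720,000: Desmond takes 720,000; Nkechi's 720,000 share passes to Nkechi's issue; Zofia's 720,000 share passes to Zofia's issue; Yusuf's 720,000 share passes to Yusuf's issue.
Nkechi's share (720,000) is divided into 2 shares of 360,000: Odalys and Tavita each take 360,000.
Zofia's share (720,000) is divided into 3 shares of 240,000: Ximena, Faisal, and Samir each take 240,000.
Yusuf's share (720,000) is divided into 2 shares of 360,000: Miko and Mireille each take 360,000.

Samir receives 240,000.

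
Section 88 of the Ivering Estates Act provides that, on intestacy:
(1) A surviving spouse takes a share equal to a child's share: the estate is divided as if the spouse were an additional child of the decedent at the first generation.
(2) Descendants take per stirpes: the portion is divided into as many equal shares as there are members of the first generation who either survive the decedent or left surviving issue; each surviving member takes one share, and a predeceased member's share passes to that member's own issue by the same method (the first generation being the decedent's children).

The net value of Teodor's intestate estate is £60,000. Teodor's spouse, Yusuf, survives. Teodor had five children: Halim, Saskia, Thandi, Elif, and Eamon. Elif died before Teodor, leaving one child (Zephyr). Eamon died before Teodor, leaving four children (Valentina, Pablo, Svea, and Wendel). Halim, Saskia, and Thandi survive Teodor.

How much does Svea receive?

Svea receives £2,500.

The spouse counts as an additional share at the children's level, so there are 6 primary shares of £10,000. Yusuf takes one such share (£10,000).
The children's combined portion (£50,000) is divided into 5 shares of £10,000: Halim, Saskia, and Thandi each take £10,000; Elif's £10,000 share passes to Elif's issue; Eamon's £10,000 share passes to Eamon's issue.
Elif's share (£10,000) passes entirely to Zephyr.
Eamon's share (£10,000) is divided into 4 shares of £2,500: Valentina, Pablo, Svea, and Wendel each take £2,500.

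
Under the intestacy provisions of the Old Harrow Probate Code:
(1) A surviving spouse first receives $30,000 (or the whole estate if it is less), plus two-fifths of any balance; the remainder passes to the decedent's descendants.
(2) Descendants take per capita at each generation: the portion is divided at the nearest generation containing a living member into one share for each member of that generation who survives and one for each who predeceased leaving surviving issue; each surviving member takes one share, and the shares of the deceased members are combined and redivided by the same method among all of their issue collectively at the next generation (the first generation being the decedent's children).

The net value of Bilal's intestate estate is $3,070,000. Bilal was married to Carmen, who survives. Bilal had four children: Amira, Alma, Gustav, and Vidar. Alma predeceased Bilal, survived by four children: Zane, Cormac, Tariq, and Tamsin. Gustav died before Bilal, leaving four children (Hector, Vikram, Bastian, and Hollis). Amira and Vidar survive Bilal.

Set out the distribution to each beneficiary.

Carmen: $1,246,000; Amira: $456,000; Zane: $114,000; Cormac: $114,000; Tariq: $114,000; Tamsin: $114,000; Hector: $114,000; Vikram: $114,000; Bastian: $114,000; Hollis: $114,000; Vidar: $456,000

Carmen first takes $30,000, leaving a balance of $3,040,000. Carmen then takes two-fifths of the balance ($1,216,000), for a total of $1,246,000. The remaining $1,824,000 passes to the descendants.
The descendants' portion ($1,824,000) is divided at the children's generation into 4 shares of $456,000. Amira and Vidar each take $456,000. The 2 shares of the deceased (Alma and Gustav) are combined into a pool of $912,000.
That pool ($912,000) is divided at the grandchildren's generation equally among Zane, Cormac, Tariq, Tamsin, Hector, Vikram, Bastian, and Hollis: $114,000 each.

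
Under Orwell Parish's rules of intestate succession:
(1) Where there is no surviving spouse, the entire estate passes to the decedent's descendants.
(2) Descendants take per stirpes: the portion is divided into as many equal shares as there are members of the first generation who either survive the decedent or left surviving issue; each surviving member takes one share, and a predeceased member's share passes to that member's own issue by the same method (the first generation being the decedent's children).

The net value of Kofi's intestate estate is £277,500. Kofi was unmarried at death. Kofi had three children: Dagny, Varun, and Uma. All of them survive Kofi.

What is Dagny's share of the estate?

Dagny receives £92,500.

The entire £277,500 passes to the descendants.
That amount (£277,500) is divided into 3 shares of £92,500: Dagny, Varun, and Uma each take £92,500.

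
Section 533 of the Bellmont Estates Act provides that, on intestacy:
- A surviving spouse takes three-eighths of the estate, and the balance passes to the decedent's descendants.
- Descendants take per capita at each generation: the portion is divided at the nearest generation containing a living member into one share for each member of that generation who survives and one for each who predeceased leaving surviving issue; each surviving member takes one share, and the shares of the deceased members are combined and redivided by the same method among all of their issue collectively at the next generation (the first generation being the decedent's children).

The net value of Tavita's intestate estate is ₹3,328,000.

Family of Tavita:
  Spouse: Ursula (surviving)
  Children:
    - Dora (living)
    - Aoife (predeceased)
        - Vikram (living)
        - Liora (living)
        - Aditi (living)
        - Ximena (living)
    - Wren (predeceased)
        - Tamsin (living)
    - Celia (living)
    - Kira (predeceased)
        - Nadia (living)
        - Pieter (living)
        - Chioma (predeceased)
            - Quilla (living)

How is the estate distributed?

Ursula: ₹1,248,000; Dora: ₹416,000; Vikram: ₹156,000; Liora: ₹156,000; Aditi: ₹156,000; Ximena: ₹156,000; Tamsin: ₹156,000; Celia: ₹416,000; Nadia: ₹156,000; Pieter: ₹156,000; Quilla: ₹156,000

Ursula takes three-eighths of ₹3,328,000 = ₹1,248,000. The remaining ₹2,080,000 passes to the descendants.
The descendants' portion (₹2,080,000) is divided at the children's generation into 5 shares of ₹416,000. Dora and Celia each take ₹416,000. The 3 shares of the deceased (Aoife, Wren, and Kira) are combined into a pool of ₹1,248,000.
That pool (₹1,248,000) is divided at the grandchildren's generation into 8 shares of ₹156,000. Vikram, Liora, Aditi, Ximena, Tamsin, Nadia, and Pieter each take ₹156,000. The remaining share for the deceased Chioma (₹156,000) is carried to the next generation.
That pool (₹156,000) passes entirely to Quilla, the sole taker at the great-grandchildren's generation.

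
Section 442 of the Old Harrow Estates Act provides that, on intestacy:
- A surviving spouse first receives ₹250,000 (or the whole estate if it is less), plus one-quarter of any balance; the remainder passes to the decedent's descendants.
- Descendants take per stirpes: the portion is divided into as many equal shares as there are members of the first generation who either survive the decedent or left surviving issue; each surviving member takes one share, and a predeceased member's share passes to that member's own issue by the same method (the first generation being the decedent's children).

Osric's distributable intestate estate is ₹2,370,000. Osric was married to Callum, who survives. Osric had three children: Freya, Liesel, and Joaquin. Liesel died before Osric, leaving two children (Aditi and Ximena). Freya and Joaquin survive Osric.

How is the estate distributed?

Callum first takes ₹250,000, leaving a balance of ₹2,120,000. Callum then takes one-quarter of the balance (₹530,000), for a total of ₹780,000. The remaining ₹1,590,000 passes to the descendants.
The descendants' portion (₹1,590,000) is divided into 3 shares of ₹530,000: Freya and Joaquin each take ₹530,000; Liesel's ₹530,000 share passes to Liesel's issue.
Liesel's share (₹530,000) is divided into 2 shares of ₹265,000: Aditi and Ximena each take ₹265,000.

Callum: ₹780,000; Freya: ₹530,000; Aditi: ₹265,000; Ximena: ₹265,000; Joaquin: ₹530,000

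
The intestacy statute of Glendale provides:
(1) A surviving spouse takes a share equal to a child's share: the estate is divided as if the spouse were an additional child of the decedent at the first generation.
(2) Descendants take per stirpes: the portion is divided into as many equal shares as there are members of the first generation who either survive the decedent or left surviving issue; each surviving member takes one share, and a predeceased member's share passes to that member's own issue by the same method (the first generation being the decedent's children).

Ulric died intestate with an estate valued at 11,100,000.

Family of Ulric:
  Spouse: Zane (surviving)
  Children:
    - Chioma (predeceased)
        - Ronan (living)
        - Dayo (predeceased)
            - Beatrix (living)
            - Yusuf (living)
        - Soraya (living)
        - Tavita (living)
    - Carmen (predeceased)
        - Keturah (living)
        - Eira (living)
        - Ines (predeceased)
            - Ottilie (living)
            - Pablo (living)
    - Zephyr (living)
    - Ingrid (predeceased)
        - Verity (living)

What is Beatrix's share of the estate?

The spouse counts as an additional share at the children's level, so there are 5 primary shares of 2,220,000. Zane takes one such share (2,220,000).
The children's combined portion (8,880,000) is divided into 4 shares of 2,220,000: Zephyr takes 2,220,000; Chioma's 2,220,000 share passes to Chioma's issue; Carmen's 2,220,000 share passes to Carmen's issue; Ingrid's 2,220,000 share passes to Ingrid's issue.
Chioma's share (2,220,000) is divided into 4 shares of 555,000: Ronan, Soraya, and Tavita each take 555,000; Dayo's 555,000 share passes to Dayo's issue.
Dayo's share (555,000) is divided into 2 shares of 277,500: Beatrix and Yusuf each take 277,500.
Carmen's share (2,220,000) is divided into 3 shares of 740,000: Keturah and Eira each take 740,000; Ines's 740,000 share passes to Ines's issue.
Ines's share (740,000) is divided into 2 shares of 370,000: Ottilie and Pablo each take 370,000.
Ingrid's share (2,220,000) passes entirely to Verity.

Beatrix receives 277,500.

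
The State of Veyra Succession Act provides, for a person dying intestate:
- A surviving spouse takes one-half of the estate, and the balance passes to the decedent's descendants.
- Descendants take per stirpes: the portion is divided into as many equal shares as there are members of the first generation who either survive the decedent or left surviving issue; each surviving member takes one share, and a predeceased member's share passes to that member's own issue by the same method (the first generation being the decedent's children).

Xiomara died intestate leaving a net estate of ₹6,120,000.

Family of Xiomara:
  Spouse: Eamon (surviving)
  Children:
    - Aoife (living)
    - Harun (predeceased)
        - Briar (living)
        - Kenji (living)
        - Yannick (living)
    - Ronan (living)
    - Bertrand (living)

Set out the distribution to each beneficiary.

Eamon: ₹3,060,000; Aoife: ₹765,000; Briar: ₹255,000; Kenji: ₹255,000; Yannick: ₹255,000; Ronan: ₹765,000; Bertrand: ₹765,000

Eamon takes one-half of ₹6,120,000 = ₹3,060,000. The remaining ₹3,060,000 passes to the descendants.
The descendants' portion (₹3,060,000) is divided into 4 shares of ₹765,000: Aoife, Ronan, and Bertrand each take ₹765,000; Harun's ₹765,000 share passes to Harun's issue.
Harun's share (₹765,000) is divided into 3 shares of ₹255,000: Briar, Kenji, and Yannick each take ₹255,000.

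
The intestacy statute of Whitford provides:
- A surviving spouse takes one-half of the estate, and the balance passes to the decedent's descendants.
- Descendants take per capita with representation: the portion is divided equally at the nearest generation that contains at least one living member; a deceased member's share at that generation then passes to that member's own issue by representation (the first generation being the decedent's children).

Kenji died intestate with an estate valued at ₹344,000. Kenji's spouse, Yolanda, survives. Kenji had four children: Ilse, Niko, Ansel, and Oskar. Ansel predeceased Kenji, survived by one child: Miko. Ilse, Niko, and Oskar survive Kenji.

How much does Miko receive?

Miko receives ₹43,000.

Yolanda takes one-half of ₹344,000 = ₹172,000. The remaining ₹172,000 passes to the descendants.
The descendants' portion (₹172,000) is divided into 4 shares of ₹43,000: Ilse, Niko, and Oskar each take ₹43,000; Ansel's ₹43,000 share passes to Ansel's issue.
Ansel's share (₹43,000) passes entirely to Miko.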